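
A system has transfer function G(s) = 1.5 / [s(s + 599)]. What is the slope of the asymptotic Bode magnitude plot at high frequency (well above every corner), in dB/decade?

-40 dB/decade

With 0 zeros and 2 poles, the high-frequency asymptotic slope is 20 × (0 − 2) = -40 dB/decade.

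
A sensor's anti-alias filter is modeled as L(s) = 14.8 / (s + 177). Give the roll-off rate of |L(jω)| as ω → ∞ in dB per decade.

With 0 zeros and 1 pole, the high-frequency asymptotic slope is 20 × (0 − 1) = -20 dB/decade.

-20 dB/decade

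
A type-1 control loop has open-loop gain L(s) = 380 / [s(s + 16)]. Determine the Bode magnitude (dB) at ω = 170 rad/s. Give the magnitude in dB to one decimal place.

-37.7 dB

|j170 + 16| = √(170² + 16²) = 170.8
|j170| = 170
|L(j170)| = 380 / (170.8 × 170) = 0.013091
20 log₁₀(0.013091) = -37.66 dB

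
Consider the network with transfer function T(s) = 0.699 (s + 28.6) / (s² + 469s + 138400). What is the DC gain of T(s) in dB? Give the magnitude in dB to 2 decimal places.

T(0) = 0.699 × 28.6 / 138400 = 0.00014445
20 log₁₀(0.00014445) = -76.806 dB

-76.81 dB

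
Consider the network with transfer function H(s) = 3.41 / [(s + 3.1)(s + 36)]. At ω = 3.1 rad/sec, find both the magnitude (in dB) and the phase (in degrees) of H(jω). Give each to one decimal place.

|H| = -33.3 dB, ∠H = -49.9 deg

|j3.1 + 3.1| = √(3.1² + 3.1²) = 4.384
|j3.1 + 36| = √(3.1² + 36²) = 36.13
|H(j3.1)| = 3.41 / (4.384 × 36.13) = 0.021526
20 log₁₀(0.021526) = -33.34 dB
∠(j3.1 + 3.1) = arctan(3.1/3.1) = 45.00°
∠(j3.1 + 36) = arctan(3.1/36) = 4.92°
∠H(j3.1) = − (45.00° + 4.92°) = -49.92°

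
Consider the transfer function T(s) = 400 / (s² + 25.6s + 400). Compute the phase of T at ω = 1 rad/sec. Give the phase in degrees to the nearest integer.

∠[(j1)² + 25.6(j1) + 400] = ∠[399 + j25.6] = 3.67°
∠T(j1) = −3.67° = -3.67°

-4°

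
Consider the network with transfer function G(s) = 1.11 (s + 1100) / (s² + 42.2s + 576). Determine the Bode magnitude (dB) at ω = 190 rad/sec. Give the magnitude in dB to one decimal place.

|j190 + 1100| = √(190² + 1100²) = 1116
|(j190)² + 42.2(j190) + 576| = |-35524 + j8018| = 3.642e+04
|G(j190)| = 1.11 × 1116 / 3.642e+04 = 0.034024
20 log₁₀(0.034024) = -29.36 dB

-29.4 dB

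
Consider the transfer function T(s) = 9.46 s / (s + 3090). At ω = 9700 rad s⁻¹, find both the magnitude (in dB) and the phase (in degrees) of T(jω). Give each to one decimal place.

|j9700| = 9700
|j9700 + 3090| = √(9700² + 3090²) = 1.018e+04
|T(j9700)| = 9.46 × 9700 / 1.018e+04 = 9.0137
20 log₁₀(9.0137) = 19.10 dB
∠(j9700) = 90.00°
∠(j9700 + 3090) = arctan(9700/3090) = 72.33°
∠T(j9700) = 90.00° − 72.33° = 17.67°

|T| = 19.1 dB, ∠T = 17.7°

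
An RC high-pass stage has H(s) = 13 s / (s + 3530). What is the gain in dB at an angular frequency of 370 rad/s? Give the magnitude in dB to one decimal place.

2.6 dB

|j370| = 370
|j370 + 3530| = √(370² + 3530²) = 3549
|H(j370)| = 13 × 370 / 3549 = 1.3552
20 log₁₀(1.3552) = 2.64 dB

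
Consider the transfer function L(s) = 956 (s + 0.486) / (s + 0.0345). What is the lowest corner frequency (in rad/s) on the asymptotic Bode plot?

0.0345 rad/s

Break frequencies occur at each pole and zero magnitude: 0.0345 rad/s, 0.486 rad/s.
The lowest is 0.0345 rad/s.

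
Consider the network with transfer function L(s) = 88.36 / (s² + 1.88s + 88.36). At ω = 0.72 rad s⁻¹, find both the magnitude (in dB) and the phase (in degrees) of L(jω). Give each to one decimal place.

|(j0.72)² + 1.88(j0.72) + 88.36| = |87.842 + j1.3536| = 87.85
|L(j0.72)| = 88.36 / 87.85 = 1.0058
20 log₁₀(1.0058) = 0.05 dB
∠[(j0.72)² + 1.88(j0.72) + 88.36] = ∠[87.842 + j1.3536] = 0.88°
∠L(j0.72) = −0.88° = -0.88°

|L| = 0.1 dB, ∠L = -0.9°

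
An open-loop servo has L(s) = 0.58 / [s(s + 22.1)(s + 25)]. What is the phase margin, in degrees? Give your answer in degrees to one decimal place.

Gain crossover: |L(jω)| = 1 at ω ≈ 0.00105 rad/sec.
∠L(j0.00105) = −90° − arctan(0.00105/22.1) − arctan(0.00105/25) ≈ -90.01°
PM = 180° + (-90.01°) = 89.99°

90.0°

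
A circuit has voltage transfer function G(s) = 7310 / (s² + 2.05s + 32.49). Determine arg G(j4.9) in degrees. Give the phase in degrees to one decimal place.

∠[(j4.9)² + 2.05(j4.9) + 32.49] = ∠[8.48 + j10.045] = 49.83°
∠G(j4.9) = −49.83° = -49.83°

-49.8 deg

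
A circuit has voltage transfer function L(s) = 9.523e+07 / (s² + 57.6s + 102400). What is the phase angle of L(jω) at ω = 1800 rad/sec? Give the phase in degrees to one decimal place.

-178.1 deg

∠[(j1800)² + 57.6(j1800) + 102400] = ∠[-3.1376e+06 + j1.0368e+05] = 178.11°
∠L(j1800) = −178.11° = -178.11°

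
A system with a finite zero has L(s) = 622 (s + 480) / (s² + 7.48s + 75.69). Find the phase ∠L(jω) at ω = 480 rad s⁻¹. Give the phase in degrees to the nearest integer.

-134°

∠(j480 + 480) = arctan(480/480) = 45.00°
∠[(j480)² + 7.48(j480) + 75.69] = ∠[-2.3032e+05 + j3590.4] = 179.11°
∠L(j480) = 45.00° − 179.11° = -134.11°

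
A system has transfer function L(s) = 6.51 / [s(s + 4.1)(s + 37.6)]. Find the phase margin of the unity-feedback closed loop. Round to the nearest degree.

Gain crossover: |L(jω)| = 1 at ω ≈ 0.0422 rad/s.
∠L(j0.0422) = −90° − arctan(0.0422/4.1) − arctan(0.0422/37.6) ≈ -90.65°
PM = 180° + (-90.65°) = 89.35°

89 deg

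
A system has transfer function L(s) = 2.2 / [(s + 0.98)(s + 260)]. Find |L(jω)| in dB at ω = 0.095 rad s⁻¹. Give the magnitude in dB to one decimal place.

|j0.095 + 0.98| = √(0.095² + 0.98²) = 0.9846
|j0.095 + 260| = √(0.095² + 260²) = 260
|L(j0.095)| = 2.2 / (0.9846 × 260) = 0.0085939
20 log₁₀(0.0085939) = -41.32 dB

-41.3 dB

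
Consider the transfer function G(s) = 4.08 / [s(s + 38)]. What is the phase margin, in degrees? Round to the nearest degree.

Gain crossover: |G(jω)| = 1 at ω ≈ 0.107 rad/s.
∠G(j0.107) = −90° − arctan(0.107/38) ≈ -90.16°
PM = 180° + (-90.16°) = 89.84°

90°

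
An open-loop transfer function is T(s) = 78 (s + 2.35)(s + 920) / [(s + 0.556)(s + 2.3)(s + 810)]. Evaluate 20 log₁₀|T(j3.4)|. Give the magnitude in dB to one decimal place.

28.3 dB

|j3.4 + 2.35| = √(3.4² + 2.35²) = 4.133
|j3.4 + 920| = √(3.4² + 920²) = 920
|j3.4 + 0.556| = √(3.4² + 0.556²) = 3.445
|j3.4 + 2.3| = √(3.4² + 2.3²) = 4.105
|j3.4 + 810| = √(3.4² + 810²) = 810
|T(j3.4)| = 78 × 4.133 × 920 / (3.445 × 4.105 × 810) = 25.892
20 log₁₀(25.892) = 28.26 dB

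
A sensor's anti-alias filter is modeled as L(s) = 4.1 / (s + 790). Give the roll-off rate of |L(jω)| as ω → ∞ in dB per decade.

-20 dB/decade

With 0 zeros and 1 pole, the high-frequency asymptotic slope is 20 × (0 − 1) = -20 dB/decade.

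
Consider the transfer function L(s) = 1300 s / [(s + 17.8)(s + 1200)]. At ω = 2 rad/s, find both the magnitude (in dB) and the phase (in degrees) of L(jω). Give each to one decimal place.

|j2| = 2
|j2 + 17.8| = √(2² + 17.8²) = 17.91
|j2 + 1200| = √(2² + 1200²) = 1200
|L(j2)| = 1300 × 2 / (17.91 × 1200) = 0.12096
20 log₁₀(0.12096) = -18.35 dB
∠(j2) = 90.00°
∠(j2 + 17.8) = arctan(2/17.8) = 6.41°
∠(j2 + 1200) = arctan(2/1200) = 0.10°
∠L(j2) = 90.00° − (6.41° + 0.10°) = 83.49°

|L| = -18.3 dB, ∠L = 83.5°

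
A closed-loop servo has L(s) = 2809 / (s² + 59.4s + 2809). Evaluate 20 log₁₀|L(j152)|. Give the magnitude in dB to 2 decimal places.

|(j152)² + 59.4(j152) + 2809| = |-20295 + j9028.8| = 2.221e+04
|L(j152)| = 2809 / 2.221e+04 = 0.12646
20 log₁₀(0.12646) = -17.961 dB

-17.96 dB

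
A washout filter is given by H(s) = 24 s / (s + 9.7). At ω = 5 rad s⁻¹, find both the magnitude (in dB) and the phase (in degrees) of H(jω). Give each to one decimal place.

|H| = 20.8 dB, ∠H = 62.7°

|j5| = 5
|j5 + 9.7| = √(5² + 9.7²) = 10.91
|H(j5)| = 24 × 5 / 10.91 = 10.996
20 log₁₀(10.996) = 20.82 dB
∠(j5) = 90.00°
∠(j5 + 9.7) = arctan(5/9.7) = 27.27°
∠H(j5) = 90.00° − 27.27° = 62.73°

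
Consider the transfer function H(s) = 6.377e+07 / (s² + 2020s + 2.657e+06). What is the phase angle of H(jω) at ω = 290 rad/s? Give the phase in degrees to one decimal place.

-12.8°

∠[(j290)² + 2020(j290) + 2.657e+06] = ∠[2.5729e+06 + j5.858e+05] = 12.83°
∠H(j290) = −12.83° = -12.83°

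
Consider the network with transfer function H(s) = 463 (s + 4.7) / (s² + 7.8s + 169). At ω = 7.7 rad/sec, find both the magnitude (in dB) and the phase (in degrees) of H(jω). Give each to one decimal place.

|H| = 30.5 dB, ∠H = 29.9°

|j7.7 + 4.7| = √(7.7² + 4.7²) = 9.021
|(j7.7)² + 7.8(j7.7) + 169| = |109.71 + j60.06| = 125.1
|H(j7.7)| = 463 × 9.021 / 125.1 = 33.394
20 log₁₀(33.394) = 30.47 dB
∠(j7.7 + 4.7) = arctan(7.7/4.7) = 58.60°
∠[(j7.7)² + 7.8(j7.7) + 169] = ∠[109.71 + j60.06] = 28.70°
∠H(j7.7) = 58.60° − 28.70° = 29.90°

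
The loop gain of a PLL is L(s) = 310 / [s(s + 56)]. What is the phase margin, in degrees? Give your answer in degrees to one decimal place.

Gain crossover: |L(jω)| = 1 at ω ≈ 5.51 rad/sec.
∠L(j5.51) = −90° − arctan(5.51/56) ≈ -95.62°
PM = 180° + (-95.62°) = 84.38°

84.4 deg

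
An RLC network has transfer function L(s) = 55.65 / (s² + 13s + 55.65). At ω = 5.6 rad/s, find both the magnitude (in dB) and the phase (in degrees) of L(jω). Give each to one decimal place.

|L| = -2.8 dB, ∠L = -71.5°

|(j5.6)² + 13(j5.6) + 55.65| = |24.29 + j72.8| = 76.75
|L(j5.6)| = 55.65 / 76.75 = 0.72513
20 log₁₀(0.72513) = -2.79 dB
∠[(j5.6)² + 13(j5.6) + 55.65] = ∠[24.29 + j72.8] = 71.55°
∠L(j5.6) = −71.55° = -71.55°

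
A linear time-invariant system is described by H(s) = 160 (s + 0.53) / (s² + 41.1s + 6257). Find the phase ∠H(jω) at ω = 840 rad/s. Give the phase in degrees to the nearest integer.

∠(j840 + 0.53) = arctan(840/0.53) = 89.96°
∠[(j840)² + 41.1(j840) + 6257] = ∠[-6.9934e+05 + j34524] = 177.17°
∠H(j840) = 89.96° − 177.17° = -87.21°

-87 deg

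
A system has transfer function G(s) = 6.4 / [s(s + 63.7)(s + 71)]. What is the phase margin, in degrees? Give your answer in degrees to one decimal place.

90.0 deg

Gain crossover: |G(jω)| = 1 at ω ≈ 0.00142 rad/s.
∠G(j0.00142) = −90° − arctan(0.00142/63.7) − arctan(0.00142/71) ≈ -90.00°
PM = 180° + (-90.00°) = 90.00°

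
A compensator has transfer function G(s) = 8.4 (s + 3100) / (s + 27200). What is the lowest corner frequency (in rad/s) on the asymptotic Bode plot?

3100 rad/s

Break frequencies occur at each pole and zero magnitude: 3100 rad/s, 27200 rad/s.
The lowest is 3100 rad/s.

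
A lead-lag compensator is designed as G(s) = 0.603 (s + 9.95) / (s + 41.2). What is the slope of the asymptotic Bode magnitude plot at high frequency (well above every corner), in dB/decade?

With 1 zero and 1 pole, the high-frequency asymptotic slope is 20 × (1 − 1) = 0 dB/decade.

0 dB/decade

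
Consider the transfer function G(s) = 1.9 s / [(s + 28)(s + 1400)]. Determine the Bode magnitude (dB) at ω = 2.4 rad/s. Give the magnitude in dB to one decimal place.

|j2.4| = 2.4
|j2.4 + 28| = √(2.4² + 28²) = 28.1
|j2.4 + 1400| = √(2.4² + 1400²) = 1400
|G(j2.4)| = 1.9 × 2.4 / (28.1 × 1400) = 0.0001159
20 log₁₀(0.0001159) = -78.72 dB

-78.7 dB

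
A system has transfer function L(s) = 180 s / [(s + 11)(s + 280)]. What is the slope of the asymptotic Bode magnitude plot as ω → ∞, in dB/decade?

With 1 zero and 2 poles, the high-frequency asymptotic slope is 20 × (1 − 2) = -20 dB/decade.

-20 dB/decade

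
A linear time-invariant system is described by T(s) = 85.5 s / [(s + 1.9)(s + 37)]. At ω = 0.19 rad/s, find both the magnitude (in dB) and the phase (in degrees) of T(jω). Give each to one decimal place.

|j0.19| = 0.19
|j0.19 + 1.9| = √(0.19² + 1.9²) = 1.909
|j0.19 + 37| = √(0.19² + 37²) = 37
|T(j0.19)| = 85.5 × 0.19 / (1.909 × 37) = 0.22993
20 log₁₀(0.22993) = -12.77 dB
∠(j0.19) = 90.00°
∠(j0.19 + 1.9) = arctan(0.19/1.9) = 5.71°
∠(j0.19 + 37) = arctan(0.19/37) = 0.29°
∠T(j0.19) = 90.00° − (5.71° + 0.29°) = 84.00°

|T| = -12.8 dB, ∠T = 84.0°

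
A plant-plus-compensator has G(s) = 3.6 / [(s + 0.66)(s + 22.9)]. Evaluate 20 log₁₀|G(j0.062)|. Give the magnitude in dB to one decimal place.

|j0.062 + 0.66| = √(0.062² + 0.66²) = 0.6629
|j0.062 + 22.9| = √(0.062² + 22.9²) = 22.9
|G(j0.062)| = 3.6 / (0.6629 × 22.9) = 0.23714
20 log₁₀(0.23714) = -12.50 dB

-12.5 dB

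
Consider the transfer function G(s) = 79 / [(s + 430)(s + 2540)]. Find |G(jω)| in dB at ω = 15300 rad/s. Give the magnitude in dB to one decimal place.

|j15300 + 430| = √(15300² + 430²) = 1.531e+04
|j15300 + 2540| = √(15300² + 2540²) = 1.551e+04
|G(j15300)| = 79 / (1.531e+04 × 1.551e+04) = 3.3279e-07
20 log₁₀(3.3279e-07) = -129.56 dB

-129.6 dB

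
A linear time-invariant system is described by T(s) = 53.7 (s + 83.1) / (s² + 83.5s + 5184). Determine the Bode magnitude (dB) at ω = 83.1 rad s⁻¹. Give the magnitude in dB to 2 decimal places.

|j83.1 + 83.1| = √(83.1² + 83.1²) = 117.5
|(j83.1)² + 83.5(j83.1) + 5184| = |-1721.6 + j6938.8| = 7149
|T(j83.1)| = 53.7 × 117.5 / 7149 = 0.88274
20 log₁₀(0.88274) = -1.083 dB

-1.08 dB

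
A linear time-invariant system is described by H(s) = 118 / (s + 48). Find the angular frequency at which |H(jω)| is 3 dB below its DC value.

For a single-pole low-pass, the −3 dB point is at the pole: ω = 48 rad/s.

48 rad/s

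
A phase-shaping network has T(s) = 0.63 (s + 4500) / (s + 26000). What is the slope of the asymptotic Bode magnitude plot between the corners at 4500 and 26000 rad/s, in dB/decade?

20 dB/decade

In this band the factors already past their corner are: zero at 4500; net slope = 20 dB/decade.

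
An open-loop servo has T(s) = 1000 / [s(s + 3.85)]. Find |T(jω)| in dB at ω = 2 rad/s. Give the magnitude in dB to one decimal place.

41.2 dB

|j2 + 3.85| = √(2² + 3.85²) = 4.338
|j2| = 2
|T(j2)| = 1000 / (4.338 × 2) = 115.25
20 log₁₀(115.25) = 41.23 dB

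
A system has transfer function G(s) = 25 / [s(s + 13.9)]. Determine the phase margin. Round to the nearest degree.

83°

Gain crossover: |G(jω)| = 1 at ω ≈ 1.78 rad/s.
∠G(j1.78) = −90° − arctan(1.78/13.9) ≈ -97.31°
PM = 180° + (-97.31°) = 82.69°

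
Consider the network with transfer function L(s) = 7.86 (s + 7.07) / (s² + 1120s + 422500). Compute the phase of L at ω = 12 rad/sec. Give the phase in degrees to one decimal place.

57.7 deg

∠(j12 + 7.07) = arctan(12/7.07) = 59.49°
∠[(j12)² + 1120(j12) + 422500] = ∠[4.2236e+05 + j13440] = 1.82°
∠L(j12) = 59.49° − 1.82° = 57.67°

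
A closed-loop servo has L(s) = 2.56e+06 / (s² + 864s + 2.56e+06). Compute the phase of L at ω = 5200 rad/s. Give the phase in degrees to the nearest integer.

∠[(j5200)² + 864(j5200) + 2.56e+06] = ∠[-2.448e+07 + j4.4928e+06] = 169.60°
∠L(j5200) = −169.60° = -169.60°

-170°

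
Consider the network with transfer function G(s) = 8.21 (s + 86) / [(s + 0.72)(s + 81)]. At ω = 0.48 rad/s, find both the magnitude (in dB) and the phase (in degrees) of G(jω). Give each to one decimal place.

|G| = 20.1 dB, ∠G = -33.7°

|j0.48 + 86| = √(0.48² + 86²) = 86
|j0.48 + 0.72| = √(0.48² + 0.72²) = 0.8653
|j0.48 + 81| = √(0.48² + 81²) = 81
|G(j0.48)| = 8.21 × 86 / (0.8653 × 81) = 10.073
20 log₁₀(10.073) = 20.06 dB
∠(j0.48 + 86) = arctan(0.48/86) = 0.32°
∠(j0.48 + 0.72) = arctan(0.48/0.72) = 33.69°
∠(j0.48 + 81) = arctan(0.48/81) = 0.34°
∠G(j0.48) = 0.32° − (33.69° + 0.34°) = -33.71°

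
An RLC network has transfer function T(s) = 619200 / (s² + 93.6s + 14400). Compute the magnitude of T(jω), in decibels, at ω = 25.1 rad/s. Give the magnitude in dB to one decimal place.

32.9 dB

|(j25.1)² + 93.6(j25.1) + 14400| = |13770 + j2349.4| = 1.397e+04
|T(j25.1)| = 619200 / 1.397e+04 = 44.327
20 log₁₀(44.327) = 32.93 dB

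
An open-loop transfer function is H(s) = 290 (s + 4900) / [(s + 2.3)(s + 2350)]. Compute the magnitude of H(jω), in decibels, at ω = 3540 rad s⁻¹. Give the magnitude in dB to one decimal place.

|j3540 + 4900| = √(3540² + 4900²) = 6045
|j3540 + 2.3| = √(3540² + 2.3²) = 3540
|j3540 + 2350| = √(3540² + 2350²) = 4249
|H(j3540)| = 290 × 6045 / (3540 × 4249) = 0.11655
20 log₁₀(0.11655) = -18.67 dB

-18.7 dB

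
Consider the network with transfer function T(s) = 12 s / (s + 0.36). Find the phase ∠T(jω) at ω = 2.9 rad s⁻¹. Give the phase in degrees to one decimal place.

∠(j2.9) = 90.00°
∠(j2.9 + 0.36) = arctan(2.9/0.36) = 82.92°
∠T(j2.9) = 90.00° − 82.92° = 7.08°

7.1°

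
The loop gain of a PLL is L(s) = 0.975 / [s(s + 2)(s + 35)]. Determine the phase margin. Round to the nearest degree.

90°

Gain crossover: |L(jω)| = 1 at ω ≈ 0.0139 rad/sec.
∠L(j0.0139) = −90° − arctan(0.0139/2) − arctan(0.0139/35) ≈ -90.42°
PM = 180° + (-90.42°) = 89.58°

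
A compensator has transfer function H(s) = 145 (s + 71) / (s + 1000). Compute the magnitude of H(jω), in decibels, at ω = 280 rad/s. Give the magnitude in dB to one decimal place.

32.1 dB

|j280 + 71| = √(280² + 71²) = 288.9
|j280 + 1000| = √(280² + 1000²) = 1038
|H(j280)| = 145 × 288.9 / 1038 = 40.334
20 log₁₀(40.334) = 32.11 dB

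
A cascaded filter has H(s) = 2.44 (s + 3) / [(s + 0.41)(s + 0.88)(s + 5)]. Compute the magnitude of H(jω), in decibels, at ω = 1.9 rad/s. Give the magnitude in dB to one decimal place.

|j1.9 + 3| = √(1.9² + 3²) = 3.551
|j1.9 + 0.41| = √(1.9² + 0.41²) = 1.944
|j1.9 + 0.88| = √(1.9² + 0.88²) = 2.094
|j1.9 + 5| = √(1.9² + 5²) = 5.349
|H(j1.9)| = 2.44 × 3.551 / (1.944 × 2.094 × 5.349) = 0.39801
20 log₁₀(0.39801) = -8.00 dB

-8.0 dB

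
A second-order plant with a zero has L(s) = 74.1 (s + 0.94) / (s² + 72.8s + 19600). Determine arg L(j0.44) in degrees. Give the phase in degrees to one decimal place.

25.0°

∠(j0.44 + 0.94) = arctan(0.44/0.94) = 25.08°
∠[(j0.44)² + 72.8(j0.44) + 19600] = ∠[19600 + j32.032] = 0.09°
∠L(j0.44) = 25.08° − 0.09° = 24.99°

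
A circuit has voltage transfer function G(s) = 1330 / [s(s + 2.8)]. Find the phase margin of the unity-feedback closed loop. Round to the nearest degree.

4 deg

Gain crossover: |G(jω)| = 1 at ω ≈ 36.4 rad/sec.
∠G(j36.4) = −90° − arctan(36.4/2.8) ≈ -175.60°
PM = 180° + (-175.60°) = 4.40°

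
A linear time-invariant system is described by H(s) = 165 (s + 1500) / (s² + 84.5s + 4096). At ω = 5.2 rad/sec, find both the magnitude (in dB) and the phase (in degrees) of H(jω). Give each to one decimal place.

|j5.2 + 1500| = √(5.2² + 1500²) = 1500
|(j5.2)² + 84.5(j5.2) + 4096| = |4069 + j439.4| = 4093
|H(j5.2)| = 165 × 1500 / 4093 = 60.475
20 log₁₀(60.475) = 35.63 dB
∠(j5.2 + 1500) = arctan(5.2/1500) = 0.20°
∠[(j5.2)² + 84.5(j5.2) + 4096] = ∠[4069 + j439.4] = 6.16°
∠H(j5.2) = 0.20° − 6.16° = -5.96°

|H| = 35.6 dB, ∠H = -6.0°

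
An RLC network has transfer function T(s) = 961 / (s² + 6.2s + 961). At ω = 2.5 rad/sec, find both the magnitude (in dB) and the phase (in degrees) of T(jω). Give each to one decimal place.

|(j2.5)² + 6.2(j2.5) + 961| = |954.75 + j15.5| = 954.9
|T(j2.5)| = 961 / 954.9 = 1.0064
20 log₁₀(1.0064) = 0.06 dB
∠[(j2.5)² + 6.2(j2.5) + 961] = ∠[954.75 + j15.5] = 0.93°
∠T(j2.5) = −0.93° = -0.93°

|T| = 0.1 dB, ∠T = -0.9°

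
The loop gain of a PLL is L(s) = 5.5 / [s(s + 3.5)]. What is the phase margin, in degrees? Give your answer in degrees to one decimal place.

Gain crossover: |L(jω)| = 1 at ω ≈ 1.45 rad/s.
∠L(j1.45) = −90° − arctan(1.45/3.5) ≈ -112.53°
PM = 180° + (-112.53°) = 67.47°

67.5 deg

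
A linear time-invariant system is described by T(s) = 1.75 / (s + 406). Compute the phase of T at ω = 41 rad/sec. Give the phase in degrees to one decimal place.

∠(j41 + 406) = arctan(41/406) = 5.77°
∠T(j41) = −5.77° = -5.77°

-5.8°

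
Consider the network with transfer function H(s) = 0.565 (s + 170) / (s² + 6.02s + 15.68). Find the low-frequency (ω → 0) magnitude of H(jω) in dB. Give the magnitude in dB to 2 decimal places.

H(0) = 0.565 × 170 / 15.68 = 6.1256
20 log₁₀(6.1256) = 15.743 dB

15.74 dB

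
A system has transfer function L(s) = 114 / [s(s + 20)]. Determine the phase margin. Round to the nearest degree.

Gain crossover: |L(jω)| = 1 at ω ≈ 5.5 rad/s.
∠L(j5.5) = −90° − arctan(5.5/20) ≈ -105.37°
PM = 180° + (-105.37°) = 74.63°

75 deg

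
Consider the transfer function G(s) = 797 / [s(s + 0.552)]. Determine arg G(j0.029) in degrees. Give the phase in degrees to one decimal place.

∠(j0.029 + 0.552) = arctan(0.029/0.552) = 3.01°
∠(j0.029) = 90.00°
∠G(j0.029) = − (3.01° + 90.00°) = -93.01°

-93.0°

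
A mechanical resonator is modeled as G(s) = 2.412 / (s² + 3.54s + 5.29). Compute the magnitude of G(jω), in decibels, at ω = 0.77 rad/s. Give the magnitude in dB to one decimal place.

-7.0 dB

|(j0.77)² + 3.54(j0.77) + 5.29| = |4.6971 + j2.7258| = 5.431
|G(j0.77)| = 2.412 / 5.431 = 0.44414
20 log₁₀(0.44414) = -7.05 dB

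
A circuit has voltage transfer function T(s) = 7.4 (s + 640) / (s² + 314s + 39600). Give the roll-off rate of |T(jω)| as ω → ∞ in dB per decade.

With 1 zero and 2 poles, the high-frequency asymptotic slope is 20 × (1 − 2) = -20 dB/decade.

-20 dB/decade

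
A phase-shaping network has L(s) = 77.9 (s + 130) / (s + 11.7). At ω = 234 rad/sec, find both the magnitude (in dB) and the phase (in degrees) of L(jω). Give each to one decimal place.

|j234 + 130| = √(234² + 130²) = 267.7
|j234 + 11.7| = √(234² + 11.7²) = 234.3
|L(j234)| = 77.9 × 267.7 / 234.3 = 89.003
20 log₁₀(89.003) = 38.99 dB
∠(j234 + 130) = arctan(234/130) = 60.95°
∠(j234 + 11.7) = arctan(234/11.7) = 87.14°
∠L(j234) = 60.95° − 87.14° = -26.19°

|L| = 39.0 dB, ∠L = -26.2°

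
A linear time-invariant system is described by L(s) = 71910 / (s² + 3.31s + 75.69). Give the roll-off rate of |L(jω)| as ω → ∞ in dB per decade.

-40 dB/decade

With 0 zeros and 2 poles, the high-frequency asymptotic slope is 20 × (0 − 2) = -40 dB/decade.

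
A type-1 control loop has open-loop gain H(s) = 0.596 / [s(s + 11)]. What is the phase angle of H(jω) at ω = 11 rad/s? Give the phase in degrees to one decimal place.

-135.0°

∠(j11 + 11) = arctan(11/11) = 45.00°
∠(j11) = 90.00°
∠H(j11) = − (45.00° + 90.00°) = -135.00°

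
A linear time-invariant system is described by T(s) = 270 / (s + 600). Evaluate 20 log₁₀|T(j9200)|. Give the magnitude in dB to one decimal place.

|j9200 + 600| = √(9200² + 600²) = 9220
|T(j9200)| = 270 / 9220 = 0.029286
20 log₁₀(0.029286) = -30.67 dB

-30.7 dB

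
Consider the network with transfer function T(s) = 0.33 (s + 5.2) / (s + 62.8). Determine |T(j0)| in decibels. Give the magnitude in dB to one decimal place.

-31.3 dB

T(0) = 0.33 × 5.2 / 62.8 = 0.027325
20 log₁₀(0.027325) = -31.27 dB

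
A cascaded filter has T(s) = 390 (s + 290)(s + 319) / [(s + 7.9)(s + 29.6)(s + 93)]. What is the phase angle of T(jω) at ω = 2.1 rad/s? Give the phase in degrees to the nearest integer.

-19°

∠(j2.1 + 290) = arctan(2.1/290) = 0.41°
∠(j2.1 + 319) = arctan(2.1/319) = 0.38°
∠(j2.1 + 7.9) = arctan(2.1/7.9) = 14.89°
∠(j2.1 + 29.6) = arctan(2.1/29.6) = 4.06°
∠(j2.1 + 93) = arctan(2.1/93) = 1.29°
∠T(j2.1) = 0.41° + 0.38° − (14.89° + 4.06° + 1.29°) = -19.45°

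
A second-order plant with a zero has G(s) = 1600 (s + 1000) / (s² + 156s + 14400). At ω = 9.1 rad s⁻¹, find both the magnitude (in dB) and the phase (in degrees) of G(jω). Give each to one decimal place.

|G| = 40.9 dB, ∠G = -5.1°

|j9.1 + 1000| = √(9.1² + 1000²) = 1000
|(j9.1)² + 156(j9.1) + 14400| = |14317 + j1419.6| = 1.439e+04
|G(j9.1)| = 1600 × 1000 / 1.439e+04 = 111.21
20 log₁₀(111.21) = 40.92 dB
∠(j9.1 + 1000) = arctan(9.1/1000) = 0.52°
∠[(j9.1)² + 156(j9.1) + 14400] = ∠[14317 + j1419.6] = 5.66°
∠G(j9.1) = 0.52° − 5.66° = -5.14°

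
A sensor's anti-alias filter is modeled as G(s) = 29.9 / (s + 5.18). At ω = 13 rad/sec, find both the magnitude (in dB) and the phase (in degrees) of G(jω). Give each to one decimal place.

|j13 + 5.18| = √(13² + 5.18²) = 13.99
|G(j13)| = 29.9 / 13.99 = 2.1366
20 log₁₀(2.1366) = 6.59 dB
∠(j13 + 5.18) = arctan(13/5.18) = 68.27°
∠G(j13) = −68.27° = -68.27°

|G| = 6.6 dB, ∠G = -68.3 deg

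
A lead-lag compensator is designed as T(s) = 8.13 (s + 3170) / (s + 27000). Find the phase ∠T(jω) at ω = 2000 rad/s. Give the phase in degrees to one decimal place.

∠(j2000 + 3170) = arctan(2000/3170) = 32.25°
∠(j2000 + 27000) = arctan(2000/27000) = 4.24°
∠T(j2000) = 32.25° − 4.24° = 28.01°

28.0 deg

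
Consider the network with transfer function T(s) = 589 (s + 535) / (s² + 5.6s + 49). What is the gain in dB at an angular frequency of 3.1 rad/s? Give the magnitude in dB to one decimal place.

77.3 dB

|j3.1 + 535| = √(3.1² + 535²) = 535
|(j3.1)² + 5.6(j3.1) + 49| = |39.39 + j17.36| = 43.05
|T(j3.1)| = 589 × 535 / 43.05 = 7320.6
20 log₁₀(7320.6) = 77.29 dB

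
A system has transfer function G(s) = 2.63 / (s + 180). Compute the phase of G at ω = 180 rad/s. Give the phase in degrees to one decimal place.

∠(j180 + 180) = arctan(180/180) = 45.00°
∠G(j180) = −45.00° = -45.00°

-45.0°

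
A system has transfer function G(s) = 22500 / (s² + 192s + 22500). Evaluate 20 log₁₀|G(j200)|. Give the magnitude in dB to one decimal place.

-5.5 dB

|(j200)² + 192(j200) + 22500| = |-17500 + j38400| = 4.22e+04
|G(j200)| = 22500 / 4.22e+04 = 0.53318
20 log₁₀(0.53318) = -5.46 dB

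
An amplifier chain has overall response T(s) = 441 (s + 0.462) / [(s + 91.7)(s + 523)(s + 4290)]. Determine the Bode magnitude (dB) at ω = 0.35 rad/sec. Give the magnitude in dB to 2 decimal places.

-118.12 dB

|j0.35 + 0.462| = √(0.35² + 0.462²) = 0.5796
|j0.35 + 91.7| = √(0.35² + 91.7²) = 91.7
|j0.35 + 523| = √(0.35² + 523²) = 523
|j0.35 + 4290| = √(0.35² + 4290²) = 4290
|T(j0.35)| = 441 × 0.5796 / (91.7 × 523 × 4290) = 1.2423e-06
20 log₁₀(1.2423e-06) = -118.115 dB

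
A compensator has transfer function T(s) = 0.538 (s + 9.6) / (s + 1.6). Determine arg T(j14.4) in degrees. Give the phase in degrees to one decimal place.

∠(j14.4 + 9.6) = arctan(14.4/9.6) = 56.31°
∠(j14.4 + 1.6) = arctan(14.4/1.6) = 83.66°
∠T(j14.4) = 56.31° − 83.66° = -27.35°

-27.3 deg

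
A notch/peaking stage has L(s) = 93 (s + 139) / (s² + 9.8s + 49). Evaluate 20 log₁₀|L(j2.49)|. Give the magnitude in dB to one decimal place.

48.4 dB

|j2.49 + 139| = √(2.49² + 139²) = 139
|(j2.49)² + 9.8(j2.49) + 49| = |42.8 + j24.402| = 49.27
|L(j2.49)| = 93 × 139 / 49.27 = 262.43
20 log₁₀(262.43) = 48.38 dB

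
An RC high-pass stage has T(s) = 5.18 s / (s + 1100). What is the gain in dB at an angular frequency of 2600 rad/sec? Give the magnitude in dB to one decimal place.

|j2600| = 2600
|j2600 + 1100| = √(2600² + 1100²) = 2823
|T(j2600)| = 5.18 × 2600 / 2823 = 4.7706
20 log₁₀(4.7706) = 13.57 dB

13.6 dB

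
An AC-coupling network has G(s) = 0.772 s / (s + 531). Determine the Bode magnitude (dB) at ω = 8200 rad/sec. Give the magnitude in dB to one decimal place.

-2.3 dB

|j8200| = 8200
|j8200 + 531| = √(8200² + 531²) = 8217
|G(j8200)| = 0.772 × 8200 / 8217 = 0.77039
20 log₁₀(0.77039) = -2.27 dB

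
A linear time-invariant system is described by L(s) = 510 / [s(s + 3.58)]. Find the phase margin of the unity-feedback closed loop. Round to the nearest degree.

Gain crossover: |L(jω)| = 1 at ω ≈ 22.4 rad s⁻¹.
∠L(j22.4) = −90° − arctan(22.4/3.58) ≈ -170.94°
PM = 180° + (-170.94°) = 9.06°

9 deg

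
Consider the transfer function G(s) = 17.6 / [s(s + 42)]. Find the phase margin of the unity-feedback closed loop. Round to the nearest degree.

Gain crossover: |G(jω)| = 1 at ω ≈ 0.419 rad/s.
∠G(j0.419) = −90° − arctan(0.419/42) ≈ -90.57°
PM = 180° + (-90.57°) = 89.43°

89°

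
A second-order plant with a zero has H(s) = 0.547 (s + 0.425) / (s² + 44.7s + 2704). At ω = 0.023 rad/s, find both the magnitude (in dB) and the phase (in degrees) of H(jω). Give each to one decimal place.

|H| = -81.3 dB, ∠H = 3.1°

|j0.023 + 0.425| = √(0.023² + 0.425²) = 0.4256
|(j0.023)² + 44.7(j0.023) + 2704| = |2704 + j1.0281| = 2704
|H(j0.023)| = 0.547 × 0.4256 / 2704 = 8.61e-05
20 log₁₀(8.61e-05) = -81.30 dB
∠(j0.023 + 0.425) = arctan(0.023/0.425) = 3.10°
∠[(j0.023)² + 44.7(j0.023) + 2704] = ∠[2704 + j1.0281] = 0.02°
∠H(j0.023) = 3.10° − 0.02° = 3.08°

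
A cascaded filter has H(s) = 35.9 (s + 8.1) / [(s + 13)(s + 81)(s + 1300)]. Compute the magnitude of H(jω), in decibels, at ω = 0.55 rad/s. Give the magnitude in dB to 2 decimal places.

-73.44 dB

|j0.55 + 8.1| = √(0.55² + 8.1²) = 8.119
|j0.55 + 13| = √(0.55² + 13²) = 13.01
|j0.55 + 81| = √(0.55² + 81²) = 81
|j0.55 + 1300| = √(0.55² + 1300²) = 1300
|H(j0.55)| = 35.9 × 8.119 / (13.01 × 81 × 1300) = 0.00021272
20 log₁₀(0.00021272) = -73.444 dB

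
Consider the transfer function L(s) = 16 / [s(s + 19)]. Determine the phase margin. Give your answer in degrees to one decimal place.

Gain crossover: |L(jω)| = 1 at ω ≈ 0.841 rad/sec.
∠L(j0.841) = −90° − arctan(0.841/19) ≈ -92.54°
PM = 180° + (-92.54°) = 87.46°

87.5°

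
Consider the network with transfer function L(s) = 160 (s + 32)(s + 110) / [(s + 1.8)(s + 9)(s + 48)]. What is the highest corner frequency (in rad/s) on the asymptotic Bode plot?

Break frequencies occur at each pole and zero magnitude: 1.8 rad/s, 9 rad/s, 32 rad/s, 48 rad/s, 110 rad/s.
The highest is 110 rad/s.

110 rad/s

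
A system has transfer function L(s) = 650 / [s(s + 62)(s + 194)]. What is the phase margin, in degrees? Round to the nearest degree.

Gain crossover: |L(jω)| = 1 at ω ≈ 0.054 rad/s.
∠L(j0.054) = −90° − arctan(0.054/62) − arctan(0.054/194) ≈ -90.07°
PM = 180° + (-90.07°) = 89.93°

90°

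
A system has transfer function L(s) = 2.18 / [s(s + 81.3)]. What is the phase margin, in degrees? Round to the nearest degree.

90°

Gain crossover: |L(jω)| = 1 at ω ≈ 0.0268 rad s⁻¹.
∠L(j0.0268) = −90° − arctan(0.0268/81.3) ≈ -90.02°
PM = 180° + (-90.02°) = 89.98°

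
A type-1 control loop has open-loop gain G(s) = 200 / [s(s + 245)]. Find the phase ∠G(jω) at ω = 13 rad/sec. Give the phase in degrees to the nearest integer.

∠(j13 + 245) = arctan(13/245) = 3.04°
∠(j13) = 90.00°
∠G(j13) = − (3.04° + 90.00°) = -93.04°

-93°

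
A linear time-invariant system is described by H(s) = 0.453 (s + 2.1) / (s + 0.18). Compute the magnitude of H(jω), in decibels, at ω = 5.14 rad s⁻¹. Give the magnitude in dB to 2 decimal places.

|j5.14 + 2.1| = √(5.14² + 2.1²) = 5.552
|j5.14 + 0.18| = √(5.14² + 0.18²) = 5.143
|H(j5.14)| = 0.453 × 5.552 / 5.143 = 0.48905
20 log₁₀(0.48905) = -6.213 dB

-6.21 dB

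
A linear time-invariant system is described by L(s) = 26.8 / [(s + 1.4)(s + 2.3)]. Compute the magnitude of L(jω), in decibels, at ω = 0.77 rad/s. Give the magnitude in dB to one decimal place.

16.8 dB

|j0.77 + 1.4| = √(0.77² + 1.4²) = 1.598
|j0.77 + 2.3| = √(0.77² + 2.3²) = 2.425
|L(j0.77)| = 26.8 / (1.598 × 2.425) = 6.9155
20 log₁₀(6.9155) = 16.80 dB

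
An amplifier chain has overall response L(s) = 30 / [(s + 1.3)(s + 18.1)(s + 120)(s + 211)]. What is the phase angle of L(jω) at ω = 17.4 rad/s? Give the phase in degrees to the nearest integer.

-143°

∠(j17.4 + 1.3) = arctan(17.4/1.3) = 85.73°
∠(j17.4 + 18.1) = arctan(17.4/18.1) = 43.87°
∠(j17.4 + 120) = arctan(17.4/120) = 8.25°
∠(j17.4 + 211) = arctan(17.4/211) = 4.71°
∠L(j17.4) = − (85.73° + 43.87° + 8.25° + 4.71°) = -142.56°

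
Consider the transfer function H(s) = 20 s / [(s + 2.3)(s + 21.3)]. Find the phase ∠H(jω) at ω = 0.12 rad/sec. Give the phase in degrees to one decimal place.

∠(j0.12) = 90.00°
∠(j0.12 + 2.3) = arctan(0.12/2.3) = 2.99°
∠(j0.12 + 21.3) = arctan(0.12/21.3) = 0.32°
∠H(j0.12) = 90.00° − (2.99° + 0.32°) = 86.69°

86.7 deg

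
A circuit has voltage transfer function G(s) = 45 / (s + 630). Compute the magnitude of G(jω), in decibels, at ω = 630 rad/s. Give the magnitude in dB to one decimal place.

-25.9 dB

|j630 + 630| = √(630² + 630²) = 891
|G(j630)| = 45 / 891 = 0.050508
20 log₁₀(0.050508) = -25.93 dB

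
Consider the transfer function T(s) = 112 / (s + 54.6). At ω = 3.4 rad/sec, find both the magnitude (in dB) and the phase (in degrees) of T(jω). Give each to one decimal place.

|j3.4 + 54.6| = √(3.4² + 54.6²) = 54.71
|T(j3.4)| = 112 / 54.71 = 2.0473
20 log₁₀(2.0473) = 6.22 dB
∠(j3.4 + 54.6) = arctan(3.4/54.6) = 3.56°
∠T(j3.4) = −3.56° = -3.56°

|T| = 6.2 dB, ∠T = -3.6°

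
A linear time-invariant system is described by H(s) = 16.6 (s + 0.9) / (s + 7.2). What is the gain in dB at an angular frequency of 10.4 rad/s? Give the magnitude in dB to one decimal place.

22.7 dB

|j10.4 + 0.9| = √(10.4² + 0.9²) = 10.44
|j10.4 + 7.2| = √(10.4² + 7.2²) = 12.65
|H(j10.4)| = 16.6 × 10.44 / 12.65 = 13.699
20 log₁₀(13.699) = 22.73 dB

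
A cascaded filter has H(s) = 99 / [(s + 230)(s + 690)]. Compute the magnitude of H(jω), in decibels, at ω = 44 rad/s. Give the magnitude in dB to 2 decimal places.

|j44 + 230| = √(44² + 230²) = 234.2
|j44 + 690| = √(44² + 690²) = 691.4
|H(j44)| = 99 / (234.2 × 691.4) = 0.00061147
20 log₁₀(0.00061147) = -64.273 dB

-64.27 dB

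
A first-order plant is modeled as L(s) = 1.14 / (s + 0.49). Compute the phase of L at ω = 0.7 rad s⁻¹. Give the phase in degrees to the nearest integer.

-55°

∠(j0.7 + 0.49) = arctan(0.7/0.49) = 55.01°
∠L(j0.7) = −55.01° = -55.01°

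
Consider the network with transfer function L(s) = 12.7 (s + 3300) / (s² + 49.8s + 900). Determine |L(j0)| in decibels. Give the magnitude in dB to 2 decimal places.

L(0) = 12.7 × 3300 / 900 = 46.567
20 log₁₀(46.567) = 33.362 dB

33.36 dB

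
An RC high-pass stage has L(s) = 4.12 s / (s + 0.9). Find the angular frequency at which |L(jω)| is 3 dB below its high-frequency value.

For a single-pole high-pass, the −3 dB point is at the pole: ω = 0.9 rad/s.

0.9 rad/s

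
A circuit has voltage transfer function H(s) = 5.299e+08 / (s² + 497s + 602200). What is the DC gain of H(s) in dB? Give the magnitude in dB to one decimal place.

H(0) = 5.299e+08 / 602200 = 879.94
20 log₁₀(879.94) = 58.89 dB

58.9 dB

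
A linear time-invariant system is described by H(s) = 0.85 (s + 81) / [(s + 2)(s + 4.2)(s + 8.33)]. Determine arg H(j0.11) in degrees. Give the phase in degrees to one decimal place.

-5.3°

∠(j0.11 + 81) = arctan(0.11/81) = 0.08°
∠(j0.11 + 2) = arctan(0.11/2) = 3.15°
∠(j0.11 + 4.2) = arctan(0.11/4.2) = 1.50°
∠(j0.11 + 8.33) = arctan(0.11/8.33) = 0.76°
∠H(j0.11) = 0.08° − (3.15° + 1.50° + 0.76°) = -5.33°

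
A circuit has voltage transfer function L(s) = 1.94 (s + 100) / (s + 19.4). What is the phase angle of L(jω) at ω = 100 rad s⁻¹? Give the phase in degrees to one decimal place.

∠(j100 + 100) = arctan(100/100) = 45.00°
∠(j100 + 19.4) = arctan(100/19.4) = 79.02°
∠L(j100) = 45.00° − 79.02° = -34.02°

-34.0°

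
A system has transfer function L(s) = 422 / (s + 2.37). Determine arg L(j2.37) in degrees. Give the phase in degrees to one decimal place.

-45.0°

∠(j2.37 + 2.37) = arctan(2.37/2.37) = 45.00°
∠L(j2.37) = −45.00° = -45.00°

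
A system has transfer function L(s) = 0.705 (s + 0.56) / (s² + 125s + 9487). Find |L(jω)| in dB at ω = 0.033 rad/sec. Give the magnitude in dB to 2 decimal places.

|j0.033 + 0.56| = √(0.033² + 0.56²) = 0.561
|(j0.033)² + 125(j0.033) + 9487| = |9487 + j4.125| = 9487
|L(j0.033)| = 0.705 × 0.561 / 9487 = 4.1687e-05
20 log₁₀(4.1687e-05) = -87.600 dB

-87.60 dB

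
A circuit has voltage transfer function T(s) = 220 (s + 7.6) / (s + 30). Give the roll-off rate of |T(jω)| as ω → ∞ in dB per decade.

0 dB/decade

With 1 zero and 1 pole, the high-frequency asymptotic slope is 20 × (1 − 1) = 0 dB/decade.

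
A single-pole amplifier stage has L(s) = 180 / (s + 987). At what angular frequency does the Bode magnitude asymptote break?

987 rad/s

The single real pole at s = −987 gives a corner at ω = 987 rad/s.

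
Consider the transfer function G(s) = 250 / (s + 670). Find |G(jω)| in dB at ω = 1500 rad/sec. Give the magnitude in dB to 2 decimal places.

|j1500 + 670| = √(1500² + 670²) = 1643
|G(j1500)| = 250 / 1643 = 0.15218
20 log₁₀(0.15218) = -16.353 dB

-16.35 dB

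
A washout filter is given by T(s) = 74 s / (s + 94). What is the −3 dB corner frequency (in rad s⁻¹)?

94 rad s⁻¹

For a single-pole high-pass, the −3 dB point is at the pole: ω = 94 rad s⁻¹.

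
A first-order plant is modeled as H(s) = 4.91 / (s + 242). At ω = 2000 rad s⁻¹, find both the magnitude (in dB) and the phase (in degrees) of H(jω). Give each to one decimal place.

|j2000 + 242| = √(2000² + 242²) = 2015
|H(j2000)| = 4.91 / 2015 = 0.0024372
20 log₁₀(0.0024372) = -52.26 dB
∠(j2000 + 242) = arctan(2000/242) = 83.10°
∠H(j2000) = −83.10° = -83.10°

|H| = -52.3 dB, ∠H = -83.1°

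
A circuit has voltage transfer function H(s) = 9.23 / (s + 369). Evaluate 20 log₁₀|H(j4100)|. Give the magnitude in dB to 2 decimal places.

-52.99 dB

|j4100 + 369| = √(4100² + 369²) = 4117
|H(j4100)| = 9.23 / 4117 = 0.0022422
20 log₁₀(0.0022422) = -52.987 dB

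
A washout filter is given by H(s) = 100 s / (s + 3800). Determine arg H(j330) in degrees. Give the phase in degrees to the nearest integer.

85 deg

∠(j330) = 90.00°
∠(j330 + 3800) = arctan(330/3800) = 4.96°
∠H(j330) = 90.00° − 4.96° = 85.04°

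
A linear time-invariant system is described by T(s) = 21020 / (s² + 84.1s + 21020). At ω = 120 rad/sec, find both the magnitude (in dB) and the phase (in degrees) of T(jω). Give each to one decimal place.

|T| = 4.8 dB, ∠T = -56.7°

|(j120)² + 84.1(j120) + 21020| = |6620 + j10092| = 1.207e+04
|T(j120)| = 21020 / 1.207e+04 = 1.7416
20 log₁₀(1.7416) = 4.82 dB
∠[(j120)² + 84.1(j120) + 21020] = ∠[6620 + j10092] = 56.74°
∠T(j120) = −56.74° = -56.74°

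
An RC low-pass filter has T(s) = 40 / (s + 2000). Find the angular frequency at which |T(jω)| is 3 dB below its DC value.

For a single-pole low-pass, the −3 dB point is at the pole: ω = 2000 rad/sec.

2000 rad/sec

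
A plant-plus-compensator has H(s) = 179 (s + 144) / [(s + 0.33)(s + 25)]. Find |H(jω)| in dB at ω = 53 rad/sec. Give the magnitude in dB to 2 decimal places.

18.93 dB

|j53 + 144| = √(53² + 144²) = 153.4
|j53 + 0.33| = √(53² + 0.33²) = 53
|j53 + 25| = √(53² + 25²) = 58.6
|H(j53)| = 179 × 153.4 / (53 × 58.6) = 8.8434
20 log₁₀(8.8434) = 18.932 dB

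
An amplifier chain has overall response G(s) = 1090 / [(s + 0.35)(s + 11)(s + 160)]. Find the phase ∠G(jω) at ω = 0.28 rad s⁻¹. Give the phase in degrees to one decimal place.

-40.2°

∠(j0.28 + 0.35) = arctan(0.28/0.35) = 38.66°
∠(j0.28 + 11) = arctan(0.28/11) = 1.46°
∠(j0.28 + 160) = arctan(0.28/160) = 0.10°
∠G(j0.28) = − (38.66° + 1.46° + 0.10°) = -40.22°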